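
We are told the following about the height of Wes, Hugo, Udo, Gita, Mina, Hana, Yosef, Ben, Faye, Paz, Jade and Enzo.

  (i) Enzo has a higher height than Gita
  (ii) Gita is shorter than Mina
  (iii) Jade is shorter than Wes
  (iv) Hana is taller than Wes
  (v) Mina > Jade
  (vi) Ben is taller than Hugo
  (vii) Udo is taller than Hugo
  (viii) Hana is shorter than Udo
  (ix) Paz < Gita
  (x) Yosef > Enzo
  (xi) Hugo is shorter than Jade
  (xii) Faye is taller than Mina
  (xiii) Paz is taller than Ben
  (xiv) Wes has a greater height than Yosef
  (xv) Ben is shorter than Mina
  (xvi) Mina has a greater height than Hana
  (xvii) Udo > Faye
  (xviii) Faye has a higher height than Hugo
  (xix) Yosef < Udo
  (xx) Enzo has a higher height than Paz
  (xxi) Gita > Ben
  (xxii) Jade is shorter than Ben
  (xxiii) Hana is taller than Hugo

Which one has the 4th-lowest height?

Paz

Chaining the given pairs: Hugo < Jade < Ben < Paz < Gita < Enzo < Yosef < Wes < Hana < Mina < Faye < Udo.
The 4th smallest is Paz.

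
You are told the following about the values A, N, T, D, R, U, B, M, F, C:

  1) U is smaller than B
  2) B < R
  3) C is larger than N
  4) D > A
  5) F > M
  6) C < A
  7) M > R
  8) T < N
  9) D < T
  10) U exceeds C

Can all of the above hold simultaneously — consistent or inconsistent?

inconsistent

We have C < A stated directly, yet also A < D < T < N < C by chaining the others — so A < C. Contradiction.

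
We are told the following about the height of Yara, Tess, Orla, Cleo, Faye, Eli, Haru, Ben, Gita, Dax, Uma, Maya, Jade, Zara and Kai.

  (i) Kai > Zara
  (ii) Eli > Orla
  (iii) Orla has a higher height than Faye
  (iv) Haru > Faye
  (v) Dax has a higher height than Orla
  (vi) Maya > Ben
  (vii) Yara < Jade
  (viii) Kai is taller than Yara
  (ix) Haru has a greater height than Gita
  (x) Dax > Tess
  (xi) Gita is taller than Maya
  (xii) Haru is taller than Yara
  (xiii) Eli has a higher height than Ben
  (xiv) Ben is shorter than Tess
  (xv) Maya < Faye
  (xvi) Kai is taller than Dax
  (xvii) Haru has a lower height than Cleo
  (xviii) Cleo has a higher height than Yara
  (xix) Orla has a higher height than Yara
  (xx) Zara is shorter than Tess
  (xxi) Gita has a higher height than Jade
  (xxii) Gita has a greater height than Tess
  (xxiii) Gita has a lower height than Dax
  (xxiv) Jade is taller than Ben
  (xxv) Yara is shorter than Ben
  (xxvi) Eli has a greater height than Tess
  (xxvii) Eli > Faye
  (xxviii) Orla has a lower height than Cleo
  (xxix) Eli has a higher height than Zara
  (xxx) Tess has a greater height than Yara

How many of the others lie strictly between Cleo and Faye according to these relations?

The relations place Faye below Cleo. An element lies strictly between them when it is forced above Faye and also forced below Cleo.
Above Faye: {Orla, Haru, Dax, Eli, Kai}. Below Cleo: {Yara, Ben, Maya, Zara, Tess, Jade, Gita, Orla, Haru}.
Intersection: {Orla, Haru} — 2.

2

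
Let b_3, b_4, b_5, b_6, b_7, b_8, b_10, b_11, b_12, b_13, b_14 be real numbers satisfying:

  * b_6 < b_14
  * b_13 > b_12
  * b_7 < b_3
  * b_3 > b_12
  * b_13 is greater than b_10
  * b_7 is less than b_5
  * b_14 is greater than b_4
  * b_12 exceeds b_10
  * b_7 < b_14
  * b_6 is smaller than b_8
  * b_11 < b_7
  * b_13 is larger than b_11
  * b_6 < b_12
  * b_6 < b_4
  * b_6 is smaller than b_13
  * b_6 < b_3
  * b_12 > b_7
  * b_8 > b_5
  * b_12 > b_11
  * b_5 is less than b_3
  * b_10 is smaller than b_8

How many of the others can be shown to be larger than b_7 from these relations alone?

6

Directly above b_7: b_5, b_12, b_3, b_14.
One step further: b_13, b_8 (6 so far).
No other element is forced above b_7 by the given relations, so the count is 6.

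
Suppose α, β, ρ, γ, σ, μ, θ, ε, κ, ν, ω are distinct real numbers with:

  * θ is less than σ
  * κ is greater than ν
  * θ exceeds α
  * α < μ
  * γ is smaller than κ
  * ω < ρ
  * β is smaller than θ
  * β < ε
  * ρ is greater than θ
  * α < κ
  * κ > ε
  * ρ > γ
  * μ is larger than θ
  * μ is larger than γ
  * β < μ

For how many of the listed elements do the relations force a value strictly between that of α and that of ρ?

The relations place α below ρ. An element lies strictly between them when it is forced above α and also forced below ρ.
Above α: {θ, σ, κ, μ}. Below ρ: {β, γ, θ, ω}.
Intersection: {θ} — 1.

1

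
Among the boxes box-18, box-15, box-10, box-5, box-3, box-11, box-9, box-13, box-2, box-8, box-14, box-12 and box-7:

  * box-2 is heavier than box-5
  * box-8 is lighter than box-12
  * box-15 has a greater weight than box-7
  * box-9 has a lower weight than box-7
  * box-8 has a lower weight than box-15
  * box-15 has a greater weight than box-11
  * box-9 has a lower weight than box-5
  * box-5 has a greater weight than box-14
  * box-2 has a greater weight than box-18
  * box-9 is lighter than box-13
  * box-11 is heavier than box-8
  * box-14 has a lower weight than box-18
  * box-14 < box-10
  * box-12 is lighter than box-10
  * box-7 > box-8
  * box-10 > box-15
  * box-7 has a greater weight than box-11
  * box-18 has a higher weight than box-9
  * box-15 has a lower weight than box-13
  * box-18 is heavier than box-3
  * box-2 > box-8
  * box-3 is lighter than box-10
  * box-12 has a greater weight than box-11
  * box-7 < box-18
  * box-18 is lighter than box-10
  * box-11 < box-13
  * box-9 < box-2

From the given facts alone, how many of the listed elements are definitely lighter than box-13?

5

Directly below box-13: box-9, box-11, box-15.
One step further: box-8, box-7 (5 so far).
No other element is forced below box-13 by the given relations, so the count is 5.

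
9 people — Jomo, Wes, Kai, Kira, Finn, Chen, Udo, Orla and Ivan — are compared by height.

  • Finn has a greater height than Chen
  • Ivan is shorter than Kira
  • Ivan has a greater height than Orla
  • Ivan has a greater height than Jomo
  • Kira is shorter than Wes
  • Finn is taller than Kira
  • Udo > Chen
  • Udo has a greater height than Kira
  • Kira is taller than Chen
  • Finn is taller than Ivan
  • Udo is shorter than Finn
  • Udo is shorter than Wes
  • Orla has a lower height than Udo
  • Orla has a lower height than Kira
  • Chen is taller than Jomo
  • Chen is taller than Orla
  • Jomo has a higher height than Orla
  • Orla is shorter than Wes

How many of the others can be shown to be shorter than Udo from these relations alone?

From Udo the given relations immediately reach Orla, Chen, Kira.
From those, Jomo, Ivan — 5 in total.
Nothing else is reachable below Udo; 5 in all.

5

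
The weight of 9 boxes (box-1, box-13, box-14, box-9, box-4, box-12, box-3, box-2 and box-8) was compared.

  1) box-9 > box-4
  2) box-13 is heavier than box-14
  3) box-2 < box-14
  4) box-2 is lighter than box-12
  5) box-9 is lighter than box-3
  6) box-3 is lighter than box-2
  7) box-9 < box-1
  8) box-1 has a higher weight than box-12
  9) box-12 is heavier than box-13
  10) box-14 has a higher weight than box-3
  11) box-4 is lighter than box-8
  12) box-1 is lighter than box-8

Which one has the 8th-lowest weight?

Chaining the given pairs: box-4 < box-9 < box-3 < box-2 < box-14 < box-13 < box-12 < box-1 < box-8.
Counting 8 from the smallest end gives box-1.

box-1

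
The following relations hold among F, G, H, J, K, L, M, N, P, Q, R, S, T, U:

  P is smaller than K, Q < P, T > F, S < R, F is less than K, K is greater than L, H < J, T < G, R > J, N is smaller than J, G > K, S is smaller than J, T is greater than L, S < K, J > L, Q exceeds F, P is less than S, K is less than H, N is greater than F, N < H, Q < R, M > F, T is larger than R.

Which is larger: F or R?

F < Q and Q < P give F < P.
With P < S: F < Q < P < S.
With S < K: F < Q < P < S < K.
With K < H: F < Q < P < S < K < H.
Then H < J extends the chain to J.
Then J < R extends the chain to R.
So F < R; R is the larger of the two.

R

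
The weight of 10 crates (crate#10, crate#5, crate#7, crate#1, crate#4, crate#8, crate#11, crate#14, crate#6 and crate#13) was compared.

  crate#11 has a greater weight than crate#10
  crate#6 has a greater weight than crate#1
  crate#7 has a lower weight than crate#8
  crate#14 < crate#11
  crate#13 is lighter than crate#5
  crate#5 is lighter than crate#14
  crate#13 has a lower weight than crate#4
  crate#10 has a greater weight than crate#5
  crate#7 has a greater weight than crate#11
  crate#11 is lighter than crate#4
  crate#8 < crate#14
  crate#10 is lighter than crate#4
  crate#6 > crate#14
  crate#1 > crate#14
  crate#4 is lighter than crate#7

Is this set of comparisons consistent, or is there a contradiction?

We have crate#14 < crate#11 stated directly, yet also crate#11 < crate#4 < crate#7 < crate#8 < crate#14 by chaining the others — so crate#11 < crate#14. Contradiction.

inconsistent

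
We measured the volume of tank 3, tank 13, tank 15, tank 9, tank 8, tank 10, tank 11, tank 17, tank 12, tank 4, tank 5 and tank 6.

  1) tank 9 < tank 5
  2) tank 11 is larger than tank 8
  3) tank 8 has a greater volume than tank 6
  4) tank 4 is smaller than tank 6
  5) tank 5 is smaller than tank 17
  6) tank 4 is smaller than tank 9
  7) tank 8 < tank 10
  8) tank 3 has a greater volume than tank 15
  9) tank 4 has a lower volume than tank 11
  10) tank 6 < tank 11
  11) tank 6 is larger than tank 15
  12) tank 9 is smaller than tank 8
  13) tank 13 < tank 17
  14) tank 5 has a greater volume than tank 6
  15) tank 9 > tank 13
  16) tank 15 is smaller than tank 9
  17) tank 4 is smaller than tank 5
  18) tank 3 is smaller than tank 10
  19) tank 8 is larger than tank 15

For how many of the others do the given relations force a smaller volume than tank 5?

The elements the relations force below tank 5 are tank 15, tank 4, tank 13, tank 6, tank 9 — no chain reaches any other.
That is 5.

5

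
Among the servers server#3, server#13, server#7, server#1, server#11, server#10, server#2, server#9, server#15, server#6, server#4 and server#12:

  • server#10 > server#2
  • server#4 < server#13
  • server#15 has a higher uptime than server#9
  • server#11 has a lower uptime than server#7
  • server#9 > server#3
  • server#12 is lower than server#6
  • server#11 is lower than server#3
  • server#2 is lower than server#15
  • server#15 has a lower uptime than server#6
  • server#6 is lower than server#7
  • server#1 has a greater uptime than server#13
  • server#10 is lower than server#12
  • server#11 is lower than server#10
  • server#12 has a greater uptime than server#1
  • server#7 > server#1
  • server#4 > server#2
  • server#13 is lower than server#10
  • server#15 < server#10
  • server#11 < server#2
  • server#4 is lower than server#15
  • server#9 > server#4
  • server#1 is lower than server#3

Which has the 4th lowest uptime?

The consecutive relations fix a unique order: server#11 < server#2 < server#4 < server#13 < server#1 < server#3 < server#9 < server#15 < server#10 < server#12 < server#6 < server#7.
The 4th smallest is server#13.

server#13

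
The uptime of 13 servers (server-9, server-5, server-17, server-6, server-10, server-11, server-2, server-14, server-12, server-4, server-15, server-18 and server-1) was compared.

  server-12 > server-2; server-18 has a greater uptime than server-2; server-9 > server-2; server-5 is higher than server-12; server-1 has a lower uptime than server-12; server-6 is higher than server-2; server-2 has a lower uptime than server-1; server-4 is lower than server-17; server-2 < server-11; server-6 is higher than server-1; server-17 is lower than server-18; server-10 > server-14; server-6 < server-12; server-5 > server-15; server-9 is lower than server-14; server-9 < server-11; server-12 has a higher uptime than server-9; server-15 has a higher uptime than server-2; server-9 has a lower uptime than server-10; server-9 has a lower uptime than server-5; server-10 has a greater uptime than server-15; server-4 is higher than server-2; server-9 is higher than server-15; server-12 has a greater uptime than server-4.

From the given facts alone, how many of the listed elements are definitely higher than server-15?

The elements the relations force above server-15 are server-9, server-11, server-12, server-5, server-14, server-10 — no chain reaches any other.
That is 6.

6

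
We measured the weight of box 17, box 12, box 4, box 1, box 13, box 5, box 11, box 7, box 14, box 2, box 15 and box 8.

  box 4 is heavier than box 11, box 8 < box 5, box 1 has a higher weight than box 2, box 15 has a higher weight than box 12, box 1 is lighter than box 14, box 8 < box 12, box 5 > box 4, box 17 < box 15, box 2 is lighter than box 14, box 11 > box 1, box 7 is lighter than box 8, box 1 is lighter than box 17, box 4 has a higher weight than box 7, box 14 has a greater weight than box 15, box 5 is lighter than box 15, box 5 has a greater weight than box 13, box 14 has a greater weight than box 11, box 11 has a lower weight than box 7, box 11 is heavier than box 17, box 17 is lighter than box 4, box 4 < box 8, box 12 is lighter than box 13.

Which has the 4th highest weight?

The consecutive relations fix a unique order: box 2 < box 1 < box 17 < box 11 < box 7 < box 4 < box 8 < box 12 < box 13 < box 5 < box 15 < box 14.
Counting 4 from the largest end gives box 13.

box 13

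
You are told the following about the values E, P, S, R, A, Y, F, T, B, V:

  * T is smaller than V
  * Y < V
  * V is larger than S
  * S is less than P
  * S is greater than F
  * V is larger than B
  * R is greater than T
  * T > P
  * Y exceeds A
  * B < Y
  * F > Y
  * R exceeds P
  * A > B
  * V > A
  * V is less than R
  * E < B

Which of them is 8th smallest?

T

Piecing the relations together gives one ordering: E < B < A < Y < F < S < P < T < V < R.
The 8th smallest is T.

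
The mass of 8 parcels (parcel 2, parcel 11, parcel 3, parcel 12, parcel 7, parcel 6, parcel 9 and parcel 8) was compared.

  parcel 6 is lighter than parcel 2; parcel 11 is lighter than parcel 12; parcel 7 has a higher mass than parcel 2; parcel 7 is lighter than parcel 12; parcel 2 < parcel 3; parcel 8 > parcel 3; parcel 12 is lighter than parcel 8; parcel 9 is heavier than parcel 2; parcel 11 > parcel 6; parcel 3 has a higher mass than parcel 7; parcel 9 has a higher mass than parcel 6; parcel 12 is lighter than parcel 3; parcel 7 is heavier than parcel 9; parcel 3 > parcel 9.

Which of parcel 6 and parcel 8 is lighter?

parcel 6

parcel 6 < parcel 2 and parcel 2 < parcel 9 give parcel 6 < parcel 9.
Then parcel 9 < parcel 7 extends the chain to parcel 7.
With parcel 7 < parcel 12: parcel 6 < parcel 2 < parcel 9 < parcel 7 < parcel 12.
With parcel 12 < parcel 3: parcel 6 < parcel 2 < parcel 9 < parcel 7 < parcel 12 < parcel 3.
Then parcel 3 < parcel 8 extends the chain to parcel 8.
So parcel 6 < parcel 8; parcel 6 is the lighter of the two.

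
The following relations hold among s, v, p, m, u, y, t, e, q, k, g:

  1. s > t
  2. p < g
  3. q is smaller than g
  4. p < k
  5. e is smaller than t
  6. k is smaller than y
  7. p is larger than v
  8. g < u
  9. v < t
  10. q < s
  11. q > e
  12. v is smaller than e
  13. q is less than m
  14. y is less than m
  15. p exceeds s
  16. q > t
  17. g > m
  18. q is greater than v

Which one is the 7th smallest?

k

Chaining the given pairs: v < e < t < q < s < p < k < y < m < g < u.
Counting 7 from the smallest end gives k.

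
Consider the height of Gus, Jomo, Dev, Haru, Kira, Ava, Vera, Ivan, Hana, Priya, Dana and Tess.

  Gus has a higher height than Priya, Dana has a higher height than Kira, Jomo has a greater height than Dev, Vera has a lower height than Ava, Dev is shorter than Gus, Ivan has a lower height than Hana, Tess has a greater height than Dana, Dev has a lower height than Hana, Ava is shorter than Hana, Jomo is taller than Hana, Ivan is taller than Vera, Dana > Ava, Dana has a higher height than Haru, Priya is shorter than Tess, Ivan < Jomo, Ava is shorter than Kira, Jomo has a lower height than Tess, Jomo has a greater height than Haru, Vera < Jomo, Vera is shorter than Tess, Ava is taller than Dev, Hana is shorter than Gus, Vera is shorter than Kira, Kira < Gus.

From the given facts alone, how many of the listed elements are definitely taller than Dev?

The elements the relations force above Dev are Ava, Hana, Kira, Dana, Jomo, Tess, Gus — no chain reaches any other.
That is 7.

7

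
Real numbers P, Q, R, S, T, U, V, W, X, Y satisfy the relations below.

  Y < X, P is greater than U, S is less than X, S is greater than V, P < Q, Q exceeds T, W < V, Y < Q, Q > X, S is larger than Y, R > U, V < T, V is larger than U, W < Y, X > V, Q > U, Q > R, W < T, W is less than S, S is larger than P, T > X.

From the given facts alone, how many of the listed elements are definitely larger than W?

Directly above W: V, Y, S, T.
One step further: X, Q (6 so far).
Nothing else is reachable above W; 6 in all.

6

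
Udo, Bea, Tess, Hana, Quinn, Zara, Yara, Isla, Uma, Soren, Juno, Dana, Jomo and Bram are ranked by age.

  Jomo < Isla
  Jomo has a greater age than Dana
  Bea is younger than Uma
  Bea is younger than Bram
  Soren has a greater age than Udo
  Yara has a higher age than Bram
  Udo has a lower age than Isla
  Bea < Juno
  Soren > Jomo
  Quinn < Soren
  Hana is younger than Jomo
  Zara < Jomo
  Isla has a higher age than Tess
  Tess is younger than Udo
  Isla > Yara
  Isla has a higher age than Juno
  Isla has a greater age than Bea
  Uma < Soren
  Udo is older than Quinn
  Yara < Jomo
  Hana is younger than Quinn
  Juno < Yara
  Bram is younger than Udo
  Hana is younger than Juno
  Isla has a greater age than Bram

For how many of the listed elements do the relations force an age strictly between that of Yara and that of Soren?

The relations place Yara below Soren. An element lies strictly between them when it is forced above Yara and also forced below Soren.
Above Yara: {Jomo, Isla}. Below Soren: {Bea, Tess, Hana, Quinn, Juno, Bram, Uma, Dana, Zara, Jomo, Udo}.
Intersection: {Jomo} — 1.

1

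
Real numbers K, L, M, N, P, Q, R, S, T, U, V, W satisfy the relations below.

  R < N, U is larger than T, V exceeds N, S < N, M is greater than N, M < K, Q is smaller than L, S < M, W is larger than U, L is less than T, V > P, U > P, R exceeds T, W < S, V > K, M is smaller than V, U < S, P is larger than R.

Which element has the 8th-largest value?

P

The consecutive relations fix a unique order: Q < L < T < R < P < U < W < S < N < M < K < V.
The 8th largest is P.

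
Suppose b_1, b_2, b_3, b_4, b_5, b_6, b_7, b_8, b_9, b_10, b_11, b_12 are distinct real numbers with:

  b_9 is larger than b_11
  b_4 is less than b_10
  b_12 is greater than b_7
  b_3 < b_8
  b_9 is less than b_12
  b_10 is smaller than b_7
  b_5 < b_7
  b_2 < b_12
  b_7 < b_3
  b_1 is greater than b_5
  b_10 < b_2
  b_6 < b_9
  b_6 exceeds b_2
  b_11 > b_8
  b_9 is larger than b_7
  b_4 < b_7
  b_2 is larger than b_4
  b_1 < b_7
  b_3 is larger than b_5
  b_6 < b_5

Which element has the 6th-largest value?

b_7

Chaining the given pairs: b_4 < b_10 < b_2 < b_6 < b_5 < b_1 < b_7 < b_3 < b_8 < b_11 < b_9 < b_12.
The 6th largest is b_7.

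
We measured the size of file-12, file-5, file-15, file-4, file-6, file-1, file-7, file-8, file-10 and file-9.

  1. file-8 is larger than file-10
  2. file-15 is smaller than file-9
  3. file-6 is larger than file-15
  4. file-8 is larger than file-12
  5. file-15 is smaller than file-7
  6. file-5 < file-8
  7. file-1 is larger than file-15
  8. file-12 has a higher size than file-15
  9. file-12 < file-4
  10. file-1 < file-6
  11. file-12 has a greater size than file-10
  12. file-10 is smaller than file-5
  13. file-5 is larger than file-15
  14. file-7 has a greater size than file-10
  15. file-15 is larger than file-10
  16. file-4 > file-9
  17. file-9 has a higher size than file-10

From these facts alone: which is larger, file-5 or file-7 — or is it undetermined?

undetermined

Following every chain through file-5: above file-5 we get file-8; below file-5 we get file-10, file-15.
file-7 is not reached, and no chain runs the other way from file-7 to file-5.
So the given relations leave the order of file-5 and file-7 undetermined.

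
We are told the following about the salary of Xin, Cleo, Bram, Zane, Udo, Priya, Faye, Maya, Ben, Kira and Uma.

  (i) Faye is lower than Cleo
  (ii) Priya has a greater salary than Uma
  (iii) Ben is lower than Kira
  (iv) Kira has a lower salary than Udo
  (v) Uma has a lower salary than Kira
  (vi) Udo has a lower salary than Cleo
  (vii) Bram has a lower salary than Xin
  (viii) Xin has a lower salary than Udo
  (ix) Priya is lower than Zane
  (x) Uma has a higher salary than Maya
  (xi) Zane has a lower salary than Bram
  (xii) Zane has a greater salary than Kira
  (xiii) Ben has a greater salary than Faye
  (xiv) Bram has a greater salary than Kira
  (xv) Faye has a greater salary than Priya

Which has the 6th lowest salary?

The consecutive relations fix a unique order: Maya < Uma < Priya < Faye < Ben < Kira < Zane < Bram < Xin < Udo < Cleo.
Counting 6 from the smallest end gives Kira.

Kira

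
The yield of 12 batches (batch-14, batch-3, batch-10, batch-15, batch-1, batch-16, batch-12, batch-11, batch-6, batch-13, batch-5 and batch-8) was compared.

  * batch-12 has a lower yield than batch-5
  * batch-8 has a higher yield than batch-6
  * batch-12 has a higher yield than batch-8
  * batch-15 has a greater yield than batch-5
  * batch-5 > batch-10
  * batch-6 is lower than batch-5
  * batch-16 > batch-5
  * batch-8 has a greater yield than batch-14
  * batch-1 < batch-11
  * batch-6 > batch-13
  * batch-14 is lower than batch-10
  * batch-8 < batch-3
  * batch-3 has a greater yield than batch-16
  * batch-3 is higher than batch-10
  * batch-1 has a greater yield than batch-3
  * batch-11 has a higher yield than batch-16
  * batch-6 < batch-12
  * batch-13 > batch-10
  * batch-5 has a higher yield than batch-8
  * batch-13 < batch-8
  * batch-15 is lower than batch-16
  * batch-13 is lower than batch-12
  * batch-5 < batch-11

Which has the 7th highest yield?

batch-12

The consecutive relations fix a unique order: batch-14 < batch-10 < batch-13 < batch-6 < batch-8 < batch-12 < batch-5 < batch-15 < batch-16 < batch-3 < batch-1 < batch-11.
The 7th largest is batch-12.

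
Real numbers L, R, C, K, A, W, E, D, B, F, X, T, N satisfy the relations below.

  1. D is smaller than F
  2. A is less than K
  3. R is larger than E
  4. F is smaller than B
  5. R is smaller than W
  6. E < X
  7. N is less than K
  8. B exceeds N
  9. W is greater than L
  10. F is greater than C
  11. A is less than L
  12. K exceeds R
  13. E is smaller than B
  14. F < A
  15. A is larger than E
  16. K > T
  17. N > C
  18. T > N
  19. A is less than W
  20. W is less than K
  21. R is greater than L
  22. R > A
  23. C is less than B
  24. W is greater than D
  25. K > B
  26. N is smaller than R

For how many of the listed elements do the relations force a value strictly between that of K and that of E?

Chaining upward from E reaches: A, X, L, R, W, B.
Chaining downward from K reaches: D, C, N, F, A, T, L, R, W, B.
Strictly between E and K are those in both lists: A, L, R, W, B — 5 elements.

5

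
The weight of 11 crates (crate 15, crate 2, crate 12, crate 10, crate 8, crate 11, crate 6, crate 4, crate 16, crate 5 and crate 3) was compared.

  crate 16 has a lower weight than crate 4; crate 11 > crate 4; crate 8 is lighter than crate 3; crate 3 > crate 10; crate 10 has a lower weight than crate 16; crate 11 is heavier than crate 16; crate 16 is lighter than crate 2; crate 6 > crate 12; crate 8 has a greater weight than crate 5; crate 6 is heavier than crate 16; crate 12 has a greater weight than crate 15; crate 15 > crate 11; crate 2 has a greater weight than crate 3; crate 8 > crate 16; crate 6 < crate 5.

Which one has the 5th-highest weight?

crate 6

Piecing the relations together gives one ordering: crate 10 < crate 16 < crate 4 < crate 11 < crate 15 < crate 12 < crate 6 < crate 5 < crate 8 < crate 3 < crate 2.
The 5th largest is crate 6.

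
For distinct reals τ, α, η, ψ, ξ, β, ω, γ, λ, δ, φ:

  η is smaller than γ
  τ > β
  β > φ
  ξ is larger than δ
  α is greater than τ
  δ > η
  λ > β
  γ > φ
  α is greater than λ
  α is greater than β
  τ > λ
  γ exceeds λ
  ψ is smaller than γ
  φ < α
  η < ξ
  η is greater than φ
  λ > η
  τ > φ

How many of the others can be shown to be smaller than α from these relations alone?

Directly below α: φ, β, λ, τ.
One step further: η (5 so far).
Nothing else is reachable below α; 5 in all.

5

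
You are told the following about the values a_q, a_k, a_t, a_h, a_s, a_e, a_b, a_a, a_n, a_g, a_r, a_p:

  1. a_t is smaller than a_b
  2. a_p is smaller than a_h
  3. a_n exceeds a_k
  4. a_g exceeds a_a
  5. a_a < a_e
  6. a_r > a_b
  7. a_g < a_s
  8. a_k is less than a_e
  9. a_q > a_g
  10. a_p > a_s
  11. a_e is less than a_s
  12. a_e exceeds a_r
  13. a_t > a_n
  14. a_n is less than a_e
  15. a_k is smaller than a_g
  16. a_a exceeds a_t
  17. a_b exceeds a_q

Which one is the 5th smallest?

The consecutive relations fix a unique order: a_k < a_n < a_t < a_a < a_g < a_q < a_b < a_r < a_e < a_s < a_p < a_h.
The 5th smallest is a_g.

a_g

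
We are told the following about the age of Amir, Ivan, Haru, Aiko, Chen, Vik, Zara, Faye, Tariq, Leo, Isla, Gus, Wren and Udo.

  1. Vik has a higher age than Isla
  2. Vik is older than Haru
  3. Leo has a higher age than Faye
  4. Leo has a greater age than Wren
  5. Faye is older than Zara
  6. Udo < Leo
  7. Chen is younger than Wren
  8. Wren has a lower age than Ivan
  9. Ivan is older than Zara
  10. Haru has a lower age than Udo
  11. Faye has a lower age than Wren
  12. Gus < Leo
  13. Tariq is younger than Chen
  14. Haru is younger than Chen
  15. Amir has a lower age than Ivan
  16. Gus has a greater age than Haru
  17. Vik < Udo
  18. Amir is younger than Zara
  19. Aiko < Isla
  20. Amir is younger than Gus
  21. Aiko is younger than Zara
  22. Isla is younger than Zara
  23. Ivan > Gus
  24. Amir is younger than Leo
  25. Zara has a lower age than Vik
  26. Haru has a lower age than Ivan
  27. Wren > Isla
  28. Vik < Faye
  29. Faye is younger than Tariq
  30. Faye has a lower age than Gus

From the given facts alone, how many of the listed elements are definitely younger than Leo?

12

Directly below Leo: Amir, Faye, Gus, Wren, Udo.
One step further: Isla, Zara, Haru, Vik, Chen (10 so far).
One step further: Aiko, Tariq (12 so far).
No other element is forced below Leo by the given relations, so the count is 12.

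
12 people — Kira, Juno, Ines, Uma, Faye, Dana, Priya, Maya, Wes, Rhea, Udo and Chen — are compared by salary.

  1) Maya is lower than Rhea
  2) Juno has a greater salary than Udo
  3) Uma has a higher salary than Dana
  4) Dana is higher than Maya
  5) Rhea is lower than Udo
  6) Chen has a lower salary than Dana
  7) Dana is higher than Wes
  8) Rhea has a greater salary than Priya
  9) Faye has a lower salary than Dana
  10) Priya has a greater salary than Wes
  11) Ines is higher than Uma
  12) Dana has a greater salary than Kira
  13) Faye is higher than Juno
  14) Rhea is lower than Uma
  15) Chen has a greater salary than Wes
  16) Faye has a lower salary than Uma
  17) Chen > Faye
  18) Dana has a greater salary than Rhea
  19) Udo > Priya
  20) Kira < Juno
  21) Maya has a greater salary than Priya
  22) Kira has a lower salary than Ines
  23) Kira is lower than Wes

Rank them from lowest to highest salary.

Nothing is placed below Kira, so it is least; from there Kira < Wes; Wes < Priya; Priya < Maya; Maya < Rhea; Rhea < Udo; Udo < Juno; Juno < Faye; Faye < Chen; Chen < Dana; Dana < Uma; Uma < Ines, each given directly.

Kira < Wes < Priya < Maya < Rhea < Udo < Juno < Faye < Chen < Dana < Uma < Ines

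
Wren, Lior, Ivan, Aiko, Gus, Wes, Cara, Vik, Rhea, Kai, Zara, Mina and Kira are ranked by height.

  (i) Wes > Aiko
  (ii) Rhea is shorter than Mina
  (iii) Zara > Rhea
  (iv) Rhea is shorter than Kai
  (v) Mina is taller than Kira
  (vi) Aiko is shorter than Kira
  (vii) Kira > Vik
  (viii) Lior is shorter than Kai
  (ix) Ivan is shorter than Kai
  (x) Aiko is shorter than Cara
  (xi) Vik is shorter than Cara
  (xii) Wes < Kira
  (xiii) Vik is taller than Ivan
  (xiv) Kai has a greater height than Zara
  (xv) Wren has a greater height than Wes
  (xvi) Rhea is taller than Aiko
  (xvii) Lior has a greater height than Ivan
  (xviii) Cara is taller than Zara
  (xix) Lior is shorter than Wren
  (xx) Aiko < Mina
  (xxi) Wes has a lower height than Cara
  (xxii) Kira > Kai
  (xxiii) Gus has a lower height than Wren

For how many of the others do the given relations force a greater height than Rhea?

5

Directly above Rhea: Zara, Kai, Mina.
One step further: Cara, Kira (5 so far).
Nothing else is reachable above Rhea; 5 in all.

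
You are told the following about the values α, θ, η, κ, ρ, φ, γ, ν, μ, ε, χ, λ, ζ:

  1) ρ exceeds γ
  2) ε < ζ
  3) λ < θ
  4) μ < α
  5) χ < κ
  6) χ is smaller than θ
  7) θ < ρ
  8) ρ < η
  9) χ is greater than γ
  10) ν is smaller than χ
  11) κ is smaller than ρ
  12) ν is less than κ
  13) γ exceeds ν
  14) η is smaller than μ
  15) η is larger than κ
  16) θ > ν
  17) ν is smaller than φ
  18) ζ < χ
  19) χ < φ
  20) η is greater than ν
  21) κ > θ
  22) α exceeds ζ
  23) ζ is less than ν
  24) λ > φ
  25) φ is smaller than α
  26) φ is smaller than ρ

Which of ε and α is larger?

α

ε < ζ and ζ < ν give ε < ν.
With ν < γ: ε < ζ < ν < γ.
With γ < χ: ε < ζ < ν < γ < χ.
With χ < φ: ε < ζ < ν < γ < χ < φ.
With φ < λ: ε < ζ < ν < γ < χ < φ < λ.
With λ < θ: ε < ζ < ν < γ < χ < φ < λ < θ.
Then θ < κ extends the chain to κ.
With κ < ρ: ε < ζ < ν < γ < χ < φ < λ < θ < κ < ρ.
Then ρ < η extends the chain to η.
Then η < μ extends the chain to μ.
Then μ < α extends the chain to α.
So ε < α; α is the larger of the two.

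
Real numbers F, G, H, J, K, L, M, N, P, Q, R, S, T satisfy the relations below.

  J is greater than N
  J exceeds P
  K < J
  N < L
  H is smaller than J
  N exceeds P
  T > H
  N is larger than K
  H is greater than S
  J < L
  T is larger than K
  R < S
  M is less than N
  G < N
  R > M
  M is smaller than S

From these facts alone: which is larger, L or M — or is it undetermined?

Link the given pairs in sequence: M < R; R < S; S < H; H < J; J < L.
Chaining these gives M < R < S < H < J < L.
So L is larger.

L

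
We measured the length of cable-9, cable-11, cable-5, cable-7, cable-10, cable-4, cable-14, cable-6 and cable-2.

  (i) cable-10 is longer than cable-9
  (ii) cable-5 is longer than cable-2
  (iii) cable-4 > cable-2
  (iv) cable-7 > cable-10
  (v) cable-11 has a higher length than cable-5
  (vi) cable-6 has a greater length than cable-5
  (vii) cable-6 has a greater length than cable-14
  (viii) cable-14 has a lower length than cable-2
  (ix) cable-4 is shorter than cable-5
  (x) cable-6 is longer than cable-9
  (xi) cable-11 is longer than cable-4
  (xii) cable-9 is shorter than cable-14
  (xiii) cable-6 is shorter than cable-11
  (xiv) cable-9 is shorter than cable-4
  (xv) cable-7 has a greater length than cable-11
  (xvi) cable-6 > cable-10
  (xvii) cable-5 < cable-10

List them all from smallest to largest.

Each adjacent pair is fixed by a given relation: cable-9 < cable-14; cable-14 < cable-2; cable-2 < cable-4; cable-4 < cable-5; cable-5 < cable-10; cable-10 < cable-6; cable-6 < cable-11; cable-11 < cable-7. Chaining them end to end gives the full order.

cable-9 < cable-14 < cable-2 < cable-4 < cable-5 < cable-10 < cable-6 < cable-11 < cable-7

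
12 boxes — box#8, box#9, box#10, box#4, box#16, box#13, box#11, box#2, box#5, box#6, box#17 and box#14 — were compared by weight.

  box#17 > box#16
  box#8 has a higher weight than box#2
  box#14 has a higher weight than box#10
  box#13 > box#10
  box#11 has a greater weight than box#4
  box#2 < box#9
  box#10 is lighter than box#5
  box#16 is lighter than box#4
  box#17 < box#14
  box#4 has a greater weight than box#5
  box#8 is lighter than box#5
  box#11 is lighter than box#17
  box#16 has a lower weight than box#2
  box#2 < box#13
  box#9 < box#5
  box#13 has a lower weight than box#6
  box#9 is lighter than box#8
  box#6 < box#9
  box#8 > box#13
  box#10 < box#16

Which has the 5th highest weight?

The consecutive relations fix a unique order: box#10 < box#16 < box#2 < box#13 < box#6 < box#9 < box#8 < box#5 < box#4 < box#11 < box#17 < box#14.
Counting 5 from the largest end gives box#5.

box#5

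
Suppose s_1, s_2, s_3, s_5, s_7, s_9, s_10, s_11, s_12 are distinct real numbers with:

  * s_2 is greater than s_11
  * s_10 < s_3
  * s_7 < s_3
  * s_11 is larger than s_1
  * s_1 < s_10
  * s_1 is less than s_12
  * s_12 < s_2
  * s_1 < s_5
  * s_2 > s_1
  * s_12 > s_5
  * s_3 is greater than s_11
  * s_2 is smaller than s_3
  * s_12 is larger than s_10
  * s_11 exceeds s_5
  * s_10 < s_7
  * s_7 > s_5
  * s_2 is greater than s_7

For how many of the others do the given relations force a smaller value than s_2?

6

Directly below s_2: s_1, s_11, s_12, s_7.
One step further: s_5, s_10 (6 so far).
Nothing else is reachable below s_2; 6 in all.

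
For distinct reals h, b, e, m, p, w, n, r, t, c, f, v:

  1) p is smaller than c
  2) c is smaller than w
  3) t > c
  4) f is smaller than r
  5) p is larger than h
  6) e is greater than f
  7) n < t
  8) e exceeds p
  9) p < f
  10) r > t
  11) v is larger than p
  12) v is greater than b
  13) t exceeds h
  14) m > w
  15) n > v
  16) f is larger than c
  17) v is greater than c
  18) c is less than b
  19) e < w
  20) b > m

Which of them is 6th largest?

m

Chaining the given pairs: h < p < c < f < e < w < m < b < v < n < t < r.
The 6th largest is m.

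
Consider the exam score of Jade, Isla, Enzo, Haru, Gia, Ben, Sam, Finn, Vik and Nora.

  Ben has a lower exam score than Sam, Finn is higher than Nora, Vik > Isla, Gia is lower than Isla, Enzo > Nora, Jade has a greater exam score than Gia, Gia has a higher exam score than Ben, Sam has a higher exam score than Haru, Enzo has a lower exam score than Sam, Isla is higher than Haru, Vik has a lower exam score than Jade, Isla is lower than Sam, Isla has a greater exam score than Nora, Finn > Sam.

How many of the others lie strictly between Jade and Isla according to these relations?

The relations place Isla below Jade. An element lies strictly between them when it is forced above Isla and also forced below Jade.
Above Isla: {Sam, Vik, Finn}. Below Jade: {Ben, Nora, Gia, Haru, Vik}.
Intersection: {Vik} — 1.

1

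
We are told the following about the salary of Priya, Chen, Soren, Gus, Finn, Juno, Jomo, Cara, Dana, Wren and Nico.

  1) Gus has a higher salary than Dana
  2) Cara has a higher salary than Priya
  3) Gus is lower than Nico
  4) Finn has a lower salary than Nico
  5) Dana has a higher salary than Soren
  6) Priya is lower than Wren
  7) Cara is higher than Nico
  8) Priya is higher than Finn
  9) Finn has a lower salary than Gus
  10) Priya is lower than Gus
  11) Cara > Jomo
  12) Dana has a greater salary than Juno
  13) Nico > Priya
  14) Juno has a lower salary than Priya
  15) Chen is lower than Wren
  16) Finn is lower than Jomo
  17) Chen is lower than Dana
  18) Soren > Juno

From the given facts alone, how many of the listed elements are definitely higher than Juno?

7

Directly above Juno: Priya, Soren, Dana.
One step further: Wren, Gus, Nico, Cara (7 so far).
No other element is forced above Juno by the given relations, so the count is 7.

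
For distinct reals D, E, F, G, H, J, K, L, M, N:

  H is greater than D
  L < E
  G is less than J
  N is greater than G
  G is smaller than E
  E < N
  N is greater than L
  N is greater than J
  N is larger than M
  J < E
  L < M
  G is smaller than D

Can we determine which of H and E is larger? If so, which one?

undetermined

Following every chain through H: below H we get G, D.
E is not reached, and no chain runs the other way from E to H.
So the given relations leave the order of H and E undetermined.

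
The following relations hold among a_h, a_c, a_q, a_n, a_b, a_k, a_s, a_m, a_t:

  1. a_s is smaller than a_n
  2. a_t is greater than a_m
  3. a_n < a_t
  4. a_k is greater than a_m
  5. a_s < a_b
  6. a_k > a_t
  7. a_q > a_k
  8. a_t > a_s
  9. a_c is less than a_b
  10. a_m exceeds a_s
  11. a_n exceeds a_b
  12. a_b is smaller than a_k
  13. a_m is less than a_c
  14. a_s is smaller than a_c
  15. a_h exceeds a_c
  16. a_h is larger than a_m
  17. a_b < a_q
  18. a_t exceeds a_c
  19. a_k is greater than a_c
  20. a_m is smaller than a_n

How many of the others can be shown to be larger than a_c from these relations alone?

From a_c the given relations immediately reach a_b, a_t, a_k, a_h.
From those, a_n, a_q — 6 in total.
Nothing else is reachable above a_c; 6 in all.

6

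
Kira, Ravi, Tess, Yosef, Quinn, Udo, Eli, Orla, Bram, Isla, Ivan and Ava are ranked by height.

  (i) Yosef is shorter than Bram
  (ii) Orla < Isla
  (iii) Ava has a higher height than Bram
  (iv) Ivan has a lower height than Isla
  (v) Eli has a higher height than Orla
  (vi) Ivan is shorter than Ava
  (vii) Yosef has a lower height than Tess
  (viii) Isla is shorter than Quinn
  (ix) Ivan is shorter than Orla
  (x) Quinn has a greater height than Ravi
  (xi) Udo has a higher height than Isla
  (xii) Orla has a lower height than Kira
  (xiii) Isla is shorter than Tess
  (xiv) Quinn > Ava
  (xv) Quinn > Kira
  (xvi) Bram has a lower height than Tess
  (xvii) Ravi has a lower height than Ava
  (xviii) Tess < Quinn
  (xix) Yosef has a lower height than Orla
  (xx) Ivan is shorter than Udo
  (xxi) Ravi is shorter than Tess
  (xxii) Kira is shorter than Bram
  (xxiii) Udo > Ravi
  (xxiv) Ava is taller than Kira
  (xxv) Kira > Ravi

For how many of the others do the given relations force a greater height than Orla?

From Orla the given relations immediately reach Isla, Kira, Eli.
From those, Udo, Bram, Ava, Tess, Quinn — 8 in total.
No other element is forced above Orla by the given relations, so the count is 8.

8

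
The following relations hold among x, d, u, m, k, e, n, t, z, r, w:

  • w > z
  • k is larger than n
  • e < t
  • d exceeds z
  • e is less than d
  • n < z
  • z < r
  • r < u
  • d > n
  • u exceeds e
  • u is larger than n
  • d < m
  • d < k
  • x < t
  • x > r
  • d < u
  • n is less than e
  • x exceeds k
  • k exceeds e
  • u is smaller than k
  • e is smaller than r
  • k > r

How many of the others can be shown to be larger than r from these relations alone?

4

Directly above r: u, k, x.
One step further: t (4 so far).
No other element is forced above r by the given relations, so the count is 4.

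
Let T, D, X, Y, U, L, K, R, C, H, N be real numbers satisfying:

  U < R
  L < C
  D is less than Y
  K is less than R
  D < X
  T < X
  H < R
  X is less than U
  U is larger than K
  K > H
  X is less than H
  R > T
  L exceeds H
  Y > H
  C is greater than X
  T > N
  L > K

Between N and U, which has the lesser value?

N < T and T < X give N < X.
With X < H: N < T < X < H.
With H < K: N < T < X < H < K.
With K < U: N < T < X < H < K < U.
So N < U; N is the smaller of the two.

N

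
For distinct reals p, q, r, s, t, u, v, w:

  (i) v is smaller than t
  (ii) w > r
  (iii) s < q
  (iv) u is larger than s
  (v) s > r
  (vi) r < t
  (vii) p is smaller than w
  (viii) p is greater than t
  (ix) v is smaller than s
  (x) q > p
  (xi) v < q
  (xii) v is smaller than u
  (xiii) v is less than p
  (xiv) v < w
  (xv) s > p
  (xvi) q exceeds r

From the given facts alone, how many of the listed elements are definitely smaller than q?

5

Directly below q: r, v, p, s.
One step further: t (5 so far).
Nothing else is reachable below q; 5 in all.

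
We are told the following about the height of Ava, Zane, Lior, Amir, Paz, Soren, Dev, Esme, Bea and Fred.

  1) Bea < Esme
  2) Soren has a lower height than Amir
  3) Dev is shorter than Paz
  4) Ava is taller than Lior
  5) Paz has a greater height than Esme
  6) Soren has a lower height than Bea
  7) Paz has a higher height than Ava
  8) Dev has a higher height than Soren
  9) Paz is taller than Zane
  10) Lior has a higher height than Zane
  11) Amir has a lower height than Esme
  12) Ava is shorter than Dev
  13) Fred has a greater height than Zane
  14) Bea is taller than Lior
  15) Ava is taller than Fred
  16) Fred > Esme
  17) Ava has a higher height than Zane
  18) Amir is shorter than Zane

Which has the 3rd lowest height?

Chaining the given pairs: Soren < Amir < Zane < Lior < Bea < Esme < Fred < Ava < Dev < Paz.
The 3rd smallest is Zane.

Zane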